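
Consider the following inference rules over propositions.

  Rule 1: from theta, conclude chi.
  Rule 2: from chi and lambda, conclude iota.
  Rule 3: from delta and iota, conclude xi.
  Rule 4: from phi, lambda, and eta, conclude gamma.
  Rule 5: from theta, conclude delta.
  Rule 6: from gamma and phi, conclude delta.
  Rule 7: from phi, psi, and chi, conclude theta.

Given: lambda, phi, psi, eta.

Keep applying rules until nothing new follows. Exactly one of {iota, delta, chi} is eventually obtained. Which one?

delta

From phi, lambda, and eta, Rule 4 gives gamma.
gamma and phi hold, so delta follows (Rule 6).
iota would need chi and lambda (Rule 2), but chi is never established. chi would need theta (Rule 1), but theta is never established.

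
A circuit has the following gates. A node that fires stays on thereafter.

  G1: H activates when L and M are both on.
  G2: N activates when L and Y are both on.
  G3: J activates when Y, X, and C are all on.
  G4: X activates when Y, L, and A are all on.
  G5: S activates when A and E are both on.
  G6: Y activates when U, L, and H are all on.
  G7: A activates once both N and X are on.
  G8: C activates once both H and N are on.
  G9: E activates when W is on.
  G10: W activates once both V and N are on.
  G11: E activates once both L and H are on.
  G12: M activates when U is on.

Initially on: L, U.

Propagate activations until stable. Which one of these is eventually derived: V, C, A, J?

U is on, so M activates (G12).
L and M are on, so H activates (G1).
U, L, and H are on, so Y activates (G6).
L and Y are on, so N activates (G2).
G8: H and N on → C on.
A would need N and X (G7), but X never turns on. No rule produces V, and it is not given. J would need Y, X, and C (G3), but X never turns on.

C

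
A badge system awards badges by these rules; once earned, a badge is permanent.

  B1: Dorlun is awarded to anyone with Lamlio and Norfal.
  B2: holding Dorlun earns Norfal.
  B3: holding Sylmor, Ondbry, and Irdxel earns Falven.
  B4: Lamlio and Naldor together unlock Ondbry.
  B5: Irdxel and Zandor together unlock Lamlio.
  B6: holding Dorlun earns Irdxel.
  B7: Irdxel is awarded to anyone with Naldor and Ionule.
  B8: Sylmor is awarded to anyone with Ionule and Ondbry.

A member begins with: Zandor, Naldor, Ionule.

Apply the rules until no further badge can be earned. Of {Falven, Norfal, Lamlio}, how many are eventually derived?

2

With Naldor and Ionule, Irdxel is earned (B7).
With Irdxel and Zandor, Lamlio is earned (B5).
With Lamlio and Naldor, Ondbry is earned (B4).
With Ionule and Ondbry, Sylmor is earned (B8).
With Sylmor, Ondbry, and Irdxel, Falven is earned (B3).
Falven: reached.
Norfal would need Dorlun (B2), but Dorlun is never earned.
Lamlio: reached.
Reached: Falven and Lamlio — 2 of the 3.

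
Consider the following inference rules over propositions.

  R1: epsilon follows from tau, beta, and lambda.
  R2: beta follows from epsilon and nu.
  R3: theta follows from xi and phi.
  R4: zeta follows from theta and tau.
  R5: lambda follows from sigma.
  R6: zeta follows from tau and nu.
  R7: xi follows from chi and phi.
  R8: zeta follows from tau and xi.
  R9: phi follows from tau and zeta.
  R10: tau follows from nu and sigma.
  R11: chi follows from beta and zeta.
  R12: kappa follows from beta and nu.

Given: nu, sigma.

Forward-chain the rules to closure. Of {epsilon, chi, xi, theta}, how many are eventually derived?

epsilon would need tau, beta, and lambda (R1), but beta is never established.
chi would need beta and zeta (R11), but beta is never established.
xi would need chi and phi (R7), but chi is never established.
theta would need xi and phi (R3), but xi is never established.
None of the 4 are reached.

0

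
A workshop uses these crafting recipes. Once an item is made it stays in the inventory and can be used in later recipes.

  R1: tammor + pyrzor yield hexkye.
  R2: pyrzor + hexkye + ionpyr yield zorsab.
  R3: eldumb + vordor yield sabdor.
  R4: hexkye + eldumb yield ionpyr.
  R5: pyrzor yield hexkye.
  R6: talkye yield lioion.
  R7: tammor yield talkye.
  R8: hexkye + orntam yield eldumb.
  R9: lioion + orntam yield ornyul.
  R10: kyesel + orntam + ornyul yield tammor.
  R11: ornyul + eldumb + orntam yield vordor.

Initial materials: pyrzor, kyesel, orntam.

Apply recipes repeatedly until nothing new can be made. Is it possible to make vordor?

vordor would need ornyul, eldumb, and orntam (R11), but ornyul is never obtained.

No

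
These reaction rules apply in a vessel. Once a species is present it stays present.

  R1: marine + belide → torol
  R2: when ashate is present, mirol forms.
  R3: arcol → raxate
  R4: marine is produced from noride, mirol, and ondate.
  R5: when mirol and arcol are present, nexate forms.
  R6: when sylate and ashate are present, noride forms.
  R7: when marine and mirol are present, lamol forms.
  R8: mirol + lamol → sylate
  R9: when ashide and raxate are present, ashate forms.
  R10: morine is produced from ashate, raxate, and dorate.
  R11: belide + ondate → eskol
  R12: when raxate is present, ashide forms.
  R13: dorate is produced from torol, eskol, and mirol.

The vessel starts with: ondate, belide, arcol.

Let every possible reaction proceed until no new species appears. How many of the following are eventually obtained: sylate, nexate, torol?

arcol present → raxate forms (R3).
raxate present → ashide forms (R12).
ashide and raxate present → ashate forms (R9).
ashate present → mirol forms (R2).
mirol and arcol present → nexate forms (R5).
sylate would need mirol and lamol (R8), but lamol never forms.
nexate: reached.
torol would need marine and belide (R1), but marine never forms.
Reached: nexate — 1 of the 3.

1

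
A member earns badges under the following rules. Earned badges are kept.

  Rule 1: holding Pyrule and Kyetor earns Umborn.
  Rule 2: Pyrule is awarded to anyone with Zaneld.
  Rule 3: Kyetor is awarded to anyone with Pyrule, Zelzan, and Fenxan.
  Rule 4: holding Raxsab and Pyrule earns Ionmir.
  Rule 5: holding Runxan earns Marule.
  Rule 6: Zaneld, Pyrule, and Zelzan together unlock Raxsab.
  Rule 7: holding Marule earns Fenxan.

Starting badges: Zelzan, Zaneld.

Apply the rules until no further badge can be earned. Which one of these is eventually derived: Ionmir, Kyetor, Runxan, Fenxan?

Ionmir

With Zaneld, Pyrule is earned (Rule 2).
With Zaneld, Pyrule, and Zelzan, Raxsab is earned (Rule 6).
With Raxsab and Pyrule, Ionmir is earned (Rule 4).
Fenxan would need Marule (Rule 7), but Marule is never earned. No rule produces Runxan, and it is not given. Kyetor would need Pyrule, Zelzan, and Fenxan (Rule 3), but Fenxan is never earned.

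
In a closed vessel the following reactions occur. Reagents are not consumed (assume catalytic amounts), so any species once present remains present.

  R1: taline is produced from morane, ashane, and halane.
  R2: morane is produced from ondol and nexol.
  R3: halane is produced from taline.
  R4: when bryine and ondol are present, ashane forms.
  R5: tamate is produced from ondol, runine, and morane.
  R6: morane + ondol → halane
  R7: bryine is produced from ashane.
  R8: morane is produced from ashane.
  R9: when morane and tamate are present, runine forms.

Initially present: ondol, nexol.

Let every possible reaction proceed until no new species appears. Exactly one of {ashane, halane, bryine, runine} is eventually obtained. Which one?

halane

ondol and nexol present → morane forms (R2).
morane and ondol present → halane forms (R6).
bryine would need ashane (R7), but ashane never forms. ashane would need bryine and ondol (R4), but bryine never forms. runine would need morane and tamate (R9), but tamate never forms.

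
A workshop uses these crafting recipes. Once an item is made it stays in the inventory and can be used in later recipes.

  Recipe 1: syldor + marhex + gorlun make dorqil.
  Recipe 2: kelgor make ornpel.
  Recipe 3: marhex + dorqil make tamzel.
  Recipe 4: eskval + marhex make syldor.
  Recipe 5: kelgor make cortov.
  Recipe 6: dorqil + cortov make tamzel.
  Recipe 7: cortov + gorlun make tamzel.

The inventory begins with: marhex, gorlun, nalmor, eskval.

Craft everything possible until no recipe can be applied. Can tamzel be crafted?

Yes

eskval + marhex → syldor (Recipe 4).
Using Recipe 1, syldor, marhex, and gorlun make dorqil.
Using Recipe 3, marhex and dorqil make tamzel.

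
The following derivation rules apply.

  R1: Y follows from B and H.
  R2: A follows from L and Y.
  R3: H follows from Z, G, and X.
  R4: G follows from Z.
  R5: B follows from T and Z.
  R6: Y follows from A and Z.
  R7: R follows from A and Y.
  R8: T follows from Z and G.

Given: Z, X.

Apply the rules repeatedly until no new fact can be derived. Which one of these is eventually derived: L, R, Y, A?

Y

Z holds, so G follows (R4).
From Z, G, and X, R3 gives H.
Z and G hold, so T follows (R8).
T and Z hold, so B follows (R5).
From B and H, R1 gives Y.
A would need L and Y (R2), but L is never established. R would need A and Y (R7), but A is never established. No rule produces L, and it is not given.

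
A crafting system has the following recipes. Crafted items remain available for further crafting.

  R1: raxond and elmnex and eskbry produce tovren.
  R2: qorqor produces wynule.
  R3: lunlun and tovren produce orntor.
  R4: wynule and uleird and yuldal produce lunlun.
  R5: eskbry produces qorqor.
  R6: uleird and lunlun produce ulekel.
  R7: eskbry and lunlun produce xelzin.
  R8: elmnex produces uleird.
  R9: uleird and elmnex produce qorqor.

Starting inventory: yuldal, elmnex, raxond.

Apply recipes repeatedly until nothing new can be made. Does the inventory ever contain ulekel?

Using R8, elmnex makes uleird.
Using R9, uleird and elmnex make qorqor.
Using R2, qorqor makes wynule.
Using R4, wynule, uleird, and yuldal make lunlun.
uleird and lunlun → ulekel (R6).

Yes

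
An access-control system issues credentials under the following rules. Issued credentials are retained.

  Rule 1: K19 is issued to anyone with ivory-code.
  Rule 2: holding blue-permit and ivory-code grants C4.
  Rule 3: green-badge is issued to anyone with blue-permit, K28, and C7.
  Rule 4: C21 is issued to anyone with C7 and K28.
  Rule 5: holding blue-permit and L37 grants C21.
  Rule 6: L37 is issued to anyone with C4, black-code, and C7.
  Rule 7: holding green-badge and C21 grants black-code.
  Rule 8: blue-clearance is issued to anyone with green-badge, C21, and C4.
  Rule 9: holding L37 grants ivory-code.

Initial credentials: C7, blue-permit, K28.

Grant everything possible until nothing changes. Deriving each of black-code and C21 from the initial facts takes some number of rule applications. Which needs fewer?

C21: Holding C7 and K28 grants C21 (Rule 4). [1 rule application]
black-code: Holding blue-permit, K28, and C7 grants green-badge (Rule 3). Holding C7 and K28 grants C21 (Rule 4). Holding green-badge and C21 grants black-code (Rule 7). [3 rule applications]
C21 needs fewer.

C21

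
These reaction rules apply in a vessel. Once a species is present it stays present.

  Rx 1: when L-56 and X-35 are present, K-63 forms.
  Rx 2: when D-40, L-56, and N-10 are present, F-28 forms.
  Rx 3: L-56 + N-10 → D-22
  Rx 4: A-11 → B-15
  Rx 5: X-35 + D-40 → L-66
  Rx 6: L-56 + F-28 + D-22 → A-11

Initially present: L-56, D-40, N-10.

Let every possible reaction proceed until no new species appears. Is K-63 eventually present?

K-63 would need L-56 and X-35 (Rx 1), but X-35 never forms.

No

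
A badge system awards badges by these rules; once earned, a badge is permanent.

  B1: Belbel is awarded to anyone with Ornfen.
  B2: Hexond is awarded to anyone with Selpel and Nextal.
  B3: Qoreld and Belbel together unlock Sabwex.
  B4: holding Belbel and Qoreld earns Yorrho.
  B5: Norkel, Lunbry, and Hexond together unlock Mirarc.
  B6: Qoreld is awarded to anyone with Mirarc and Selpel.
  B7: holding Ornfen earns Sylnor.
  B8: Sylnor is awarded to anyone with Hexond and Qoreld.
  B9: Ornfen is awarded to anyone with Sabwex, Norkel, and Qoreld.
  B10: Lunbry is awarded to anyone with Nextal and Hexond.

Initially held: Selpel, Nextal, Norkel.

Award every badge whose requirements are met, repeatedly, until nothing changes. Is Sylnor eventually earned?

Yes

With Selpel and Nextal, Hexond is earned (B2).
With Nextal and Hexond, Lunbry is earned (B10).
With Norkel, Lunbry, and Hexond, Mirarc is earned (B5).
With Mirarc and Selpel, Qoreld is earned (B6).
With Hexond and Qoreld, Sylnor is earned (B8).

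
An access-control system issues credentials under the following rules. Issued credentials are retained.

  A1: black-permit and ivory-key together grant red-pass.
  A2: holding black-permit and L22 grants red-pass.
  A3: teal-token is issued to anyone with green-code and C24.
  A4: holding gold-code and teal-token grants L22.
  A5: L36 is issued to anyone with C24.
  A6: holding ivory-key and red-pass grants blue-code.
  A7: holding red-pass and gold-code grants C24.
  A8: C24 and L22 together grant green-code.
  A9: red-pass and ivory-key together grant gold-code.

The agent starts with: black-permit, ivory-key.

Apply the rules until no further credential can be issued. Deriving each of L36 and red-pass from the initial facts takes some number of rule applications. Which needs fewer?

red-pass

red-pass: Holding black-permit and ivory-key grants red-pass (A1). [1 rule application]
L36: Holding black-permit and ivory-key grants red-pass (A1). Holding red-pass and ivory-key grants gold-code (A9). Holding red-pass and gold-code grants C24 (A7). Holding C24 grants L36 (A5). [4 rule applications]
red-pass needs fewer.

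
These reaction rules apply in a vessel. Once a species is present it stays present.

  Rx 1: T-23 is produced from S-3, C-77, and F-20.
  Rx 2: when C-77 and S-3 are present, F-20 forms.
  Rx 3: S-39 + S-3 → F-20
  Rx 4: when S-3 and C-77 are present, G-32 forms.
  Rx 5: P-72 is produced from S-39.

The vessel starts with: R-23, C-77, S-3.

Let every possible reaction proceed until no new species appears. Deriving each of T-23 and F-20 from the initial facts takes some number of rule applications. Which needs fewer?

F-20

F-20: C-77 and S-3 present → F-20 forms (Rx 2). [1 rule application]
T-23: C-77 and S-3 present → F-20 forms (Rx 2). S-3, C-77, and F-20 present → T-23 forms (Rx 1). [2 rule applications]
F-20 needs fewer.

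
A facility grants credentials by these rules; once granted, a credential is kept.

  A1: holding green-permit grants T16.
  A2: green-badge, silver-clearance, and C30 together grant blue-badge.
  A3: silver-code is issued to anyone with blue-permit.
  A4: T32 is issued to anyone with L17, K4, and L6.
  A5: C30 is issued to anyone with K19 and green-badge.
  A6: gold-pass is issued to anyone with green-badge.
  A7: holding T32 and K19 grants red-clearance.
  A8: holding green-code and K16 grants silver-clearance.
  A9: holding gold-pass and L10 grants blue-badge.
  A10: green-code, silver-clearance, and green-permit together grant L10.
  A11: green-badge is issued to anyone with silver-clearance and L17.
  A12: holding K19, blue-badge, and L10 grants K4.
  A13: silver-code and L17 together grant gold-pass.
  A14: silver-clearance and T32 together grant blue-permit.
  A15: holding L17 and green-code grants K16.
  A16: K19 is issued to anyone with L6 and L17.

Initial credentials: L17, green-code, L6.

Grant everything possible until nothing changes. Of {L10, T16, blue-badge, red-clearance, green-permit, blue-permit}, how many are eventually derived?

Holding L6 and L17 grants K19 (A16).
Holding L17 and green-code grants K16 (A15).
Holding green-code and K16 grants silver-clearance (A8).
Holding silver-clearance and L17 grants green-badge (A11).
Holding K19 and green-badge grants C30 (A5).
Holding green-badge, silver-clearance, and C30 grants blue-badge (A2).
L10 would need green-code, silver-clearance, and green-permit (A10), but green-permit is never granted.
T16 would need green-permit (A1), but green-permit is never granted.
blue-badge: reached.
red-clearance would need T32 and K19 (A7), but T32 is never granted.
No rule produces green-permit, and it is not given.
blue-permit would need silver-clearance and T32 (A14), but T32 is never granted.
Reached: blue-badge — 1 of the 6.

1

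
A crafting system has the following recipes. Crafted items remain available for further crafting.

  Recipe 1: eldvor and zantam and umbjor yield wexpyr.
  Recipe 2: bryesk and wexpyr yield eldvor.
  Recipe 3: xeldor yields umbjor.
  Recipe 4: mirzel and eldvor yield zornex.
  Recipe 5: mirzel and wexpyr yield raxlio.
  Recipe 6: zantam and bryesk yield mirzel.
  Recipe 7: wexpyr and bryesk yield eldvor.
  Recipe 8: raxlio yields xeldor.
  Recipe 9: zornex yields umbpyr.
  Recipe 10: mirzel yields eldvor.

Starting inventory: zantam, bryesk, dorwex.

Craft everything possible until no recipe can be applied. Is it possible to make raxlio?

No

raxlio would need mirzel and wexpyr (Recipe 5), but wexpyr is never obtained.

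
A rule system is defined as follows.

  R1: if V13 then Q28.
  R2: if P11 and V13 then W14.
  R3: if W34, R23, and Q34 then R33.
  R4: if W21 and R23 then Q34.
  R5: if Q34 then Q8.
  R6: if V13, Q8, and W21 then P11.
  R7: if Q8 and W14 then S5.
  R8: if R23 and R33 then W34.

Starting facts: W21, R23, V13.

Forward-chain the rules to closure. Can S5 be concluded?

Yes

W21 and R23 hold, so Q34 follows (R4).
Q34 holds, so Q8 follows (R5).
From V13, Q8, and W21, R6 gives P11.
P11 and V13 hold, so W14 follows (R2).
From Q8 and W14, R7 gives S5.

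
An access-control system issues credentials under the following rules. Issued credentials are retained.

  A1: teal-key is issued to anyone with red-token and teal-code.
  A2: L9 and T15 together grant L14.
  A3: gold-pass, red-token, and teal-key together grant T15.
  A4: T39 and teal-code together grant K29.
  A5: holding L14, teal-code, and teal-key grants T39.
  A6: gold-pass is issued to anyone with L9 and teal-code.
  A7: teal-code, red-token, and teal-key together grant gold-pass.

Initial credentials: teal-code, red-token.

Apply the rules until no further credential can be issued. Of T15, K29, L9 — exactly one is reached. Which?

Holding red-token and teal-code grants teal-key (A1).
Holding teal-code, red-token, and teal-key grants gold-pass (A7).
Holding gold-pass, red-token, and teal-key grants T15 (A3).
K29 would need T39 and teal-code (A4), but T39 is never granted. No rule produces L9, and it is not given.

T15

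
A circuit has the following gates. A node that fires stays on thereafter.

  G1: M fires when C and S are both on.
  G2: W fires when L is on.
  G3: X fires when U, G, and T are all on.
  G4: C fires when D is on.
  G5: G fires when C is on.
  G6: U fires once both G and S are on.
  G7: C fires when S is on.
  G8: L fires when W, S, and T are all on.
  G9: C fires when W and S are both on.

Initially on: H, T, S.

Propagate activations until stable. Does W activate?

No

W would need L (G2), but L never turns on.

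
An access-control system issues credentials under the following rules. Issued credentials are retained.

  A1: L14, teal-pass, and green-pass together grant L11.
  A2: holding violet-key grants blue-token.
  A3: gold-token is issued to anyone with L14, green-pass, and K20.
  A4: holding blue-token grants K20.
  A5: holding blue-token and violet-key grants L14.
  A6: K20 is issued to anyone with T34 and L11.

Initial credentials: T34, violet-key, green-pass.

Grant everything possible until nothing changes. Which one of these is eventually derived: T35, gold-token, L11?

gold-token

Holding violet-key grants blue-token (A2).
Holding blue-token and violet-key grants L14 (A5).
Holding blue-token grants K20 (A4).
Holding L14, green-pass, and K20 grants gold-token (A3).
No rule produces T35, and it is not given. L11 would need L14, teal-pass, and green-pass (A1), but teal-pass is never granted.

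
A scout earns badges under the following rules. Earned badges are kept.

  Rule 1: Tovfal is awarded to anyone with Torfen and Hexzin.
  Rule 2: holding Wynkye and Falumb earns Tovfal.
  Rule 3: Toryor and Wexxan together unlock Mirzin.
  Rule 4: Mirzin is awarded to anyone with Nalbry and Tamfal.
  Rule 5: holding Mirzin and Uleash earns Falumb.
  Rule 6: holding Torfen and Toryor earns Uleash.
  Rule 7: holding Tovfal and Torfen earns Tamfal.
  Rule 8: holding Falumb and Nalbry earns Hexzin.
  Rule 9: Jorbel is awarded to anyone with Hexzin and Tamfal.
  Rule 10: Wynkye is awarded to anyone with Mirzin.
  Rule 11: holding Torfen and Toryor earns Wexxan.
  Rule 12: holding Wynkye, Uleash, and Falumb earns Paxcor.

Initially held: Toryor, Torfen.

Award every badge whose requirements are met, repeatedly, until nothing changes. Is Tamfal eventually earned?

With Torfen and Toryor, Uleash is earned (Rule 6).
With Torfen and Toryor, Wexxan is earned (Rule 11).
With Toryor and Wexxan, Mirzin is earned (Rule 3).
With Mirzin and Uleash, Falumb is earned (Rule 5).
With Mirzin, Wynkye is earned (Rule 10).
With Wynkye and Falumb, Tovfal is earned (Rule 2).
With Tovfal and Torfen, Tamfal is earned (Rule 7).

Yes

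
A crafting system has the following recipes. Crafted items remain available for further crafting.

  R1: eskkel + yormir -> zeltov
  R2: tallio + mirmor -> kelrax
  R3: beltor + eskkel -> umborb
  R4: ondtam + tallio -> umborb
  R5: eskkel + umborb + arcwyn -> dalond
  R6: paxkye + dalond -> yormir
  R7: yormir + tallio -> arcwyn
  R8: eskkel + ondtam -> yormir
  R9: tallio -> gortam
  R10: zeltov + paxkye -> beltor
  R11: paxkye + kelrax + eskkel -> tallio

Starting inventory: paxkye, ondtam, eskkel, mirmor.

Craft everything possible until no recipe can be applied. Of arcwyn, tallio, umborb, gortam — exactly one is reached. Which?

Using R8, eskkel and ondtam make yormir.
eskkel + yormir -> zeltov (R1).
Using R10, zeltov and paxkye make beltor.
Using R3, beltor and eskkel make umborb.
gortam would need tallio (R9), but tallio is never obtained. arcwyn would need yormir and tallio (R7), but tallio is never obtained. tallio would need paxkye, kelrax, and eskkel (R11), but kelrax is never obtained.

umborb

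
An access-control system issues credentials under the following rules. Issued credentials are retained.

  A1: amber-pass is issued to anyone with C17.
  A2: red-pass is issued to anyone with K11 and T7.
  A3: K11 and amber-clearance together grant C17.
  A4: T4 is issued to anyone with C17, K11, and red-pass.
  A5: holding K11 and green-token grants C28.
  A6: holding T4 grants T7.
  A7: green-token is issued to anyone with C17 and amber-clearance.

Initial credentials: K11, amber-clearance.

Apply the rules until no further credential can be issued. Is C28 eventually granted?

Holding K11 and amber-clearance grants C17 (A3).
Holding C17 and amber-clearance grants green-token (A7).
Holding K11 and green-token grants C28 (A5).

Yes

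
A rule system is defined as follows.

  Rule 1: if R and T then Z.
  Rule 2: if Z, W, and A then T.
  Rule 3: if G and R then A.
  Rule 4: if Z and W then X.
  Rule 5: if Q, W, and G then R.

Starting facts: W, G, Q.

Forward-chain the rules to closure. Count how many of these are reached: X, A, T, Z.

1

From Q, W, and G, Rule 5 gives R.
G and R hold, so A follows (Rule 3).
X would need Z and W (Rule 4), but Z is never established.
A: reached.
T would need Z, W, and A (Rule 2), but Z is never established.
Z would need R and T (Rule 1), but T is never established.
Reached: A — 1 of the 4.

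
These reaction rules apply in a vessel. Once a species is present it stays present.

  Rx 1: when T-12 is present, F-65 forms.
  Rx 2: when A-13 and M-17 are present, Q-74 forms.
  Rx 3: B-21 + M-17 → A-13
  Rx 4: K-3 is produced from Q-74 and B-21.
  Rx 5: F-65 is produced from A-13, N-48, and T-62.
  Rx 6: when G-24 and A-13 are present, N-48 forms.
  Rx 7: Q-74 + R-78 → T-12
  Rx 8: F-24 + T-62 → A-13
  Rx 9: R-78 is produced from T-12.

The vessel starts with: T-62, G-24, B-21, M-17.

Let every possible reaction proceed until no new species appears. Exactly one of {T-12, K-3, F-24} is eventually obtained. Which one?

K-3

B-21 and M-17 present → A-13 forms (Rx 3).
A-13 and M-17 present → Q-74 forms (Rx 2).
Q-74 and B-21 present → K-3 forms (Rx 4).
T-12 would need Q-74 and R-78 (Rx 7), but R-78 never forms. No rule produces F-24, and it is not given.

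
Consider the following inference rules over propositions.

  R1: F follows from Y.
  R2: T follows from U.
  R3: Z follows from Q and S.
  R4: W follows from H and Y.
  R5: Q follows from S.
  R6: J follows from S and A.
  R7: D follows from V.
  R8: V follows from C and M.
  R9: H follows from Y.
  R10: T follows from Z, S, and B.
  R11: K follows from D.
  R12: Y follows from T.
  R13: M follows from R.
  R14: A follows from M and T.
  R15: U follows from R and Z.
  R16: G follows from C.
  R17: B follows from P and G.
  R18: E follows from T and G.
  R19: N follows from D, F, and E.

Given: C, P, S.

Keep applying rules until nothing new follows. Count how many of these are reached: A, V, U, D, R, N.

A would need M and T (R14), but M is never established.
V would need C and M (R8), but M is never established.
U would need R and Z (R15), but R is never established.
D would need V (R7), but V is never established.
No rule produces R, and it is not given.
N would need D, F, and E (R19), but D is never established.
None of the 6 are reached.

0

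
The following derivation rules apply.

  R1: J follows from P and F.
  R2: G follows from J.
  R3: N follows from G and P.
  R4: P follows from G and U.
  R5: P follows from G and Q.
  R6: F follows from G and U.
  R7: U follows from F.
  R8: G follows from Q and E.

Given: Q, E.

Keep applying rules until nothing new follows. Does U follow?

No

U would need F (R7), but F is never established.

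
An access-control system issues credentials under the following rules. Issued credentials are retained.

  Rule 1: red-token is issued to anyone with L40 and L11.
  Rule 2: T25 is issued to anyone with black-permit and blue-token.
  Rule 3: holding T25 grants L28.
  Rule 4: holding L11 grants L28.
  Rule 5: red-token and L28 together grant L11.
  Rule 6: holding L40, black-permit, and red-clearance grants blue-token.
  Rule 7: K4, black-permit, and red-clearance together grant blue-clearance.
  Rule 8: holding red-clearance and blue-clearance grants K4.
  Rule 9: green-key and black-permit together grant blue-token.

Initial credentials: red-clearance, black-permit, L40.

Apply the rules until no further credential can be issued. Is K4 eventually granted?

No

K4 would need red-clearance and blue-clearance (Rule 8), but blue-clearance is never granted.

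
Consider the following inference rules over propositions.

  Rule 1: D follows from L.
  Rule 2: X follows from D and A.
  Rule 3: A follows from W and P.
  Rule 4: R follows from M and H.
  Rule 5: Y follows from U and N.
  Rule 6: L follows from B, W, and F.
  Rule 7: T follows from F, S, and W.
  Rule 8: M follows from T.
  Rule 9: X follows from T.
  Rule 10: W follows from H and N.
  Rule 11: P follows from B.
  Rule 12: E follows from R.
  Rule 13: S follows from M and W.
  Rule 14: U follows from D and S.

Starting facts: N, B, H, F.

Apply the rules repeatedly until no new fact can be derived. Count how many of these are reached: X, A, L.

3

From B, Rule 11 gives P.
From H and N, Rule 10 gives W.
From B, W, and F, Rule 6 gives L.
From W and P, Rule 3 gives A.
L holds, so D follows (Rule 1).
D and A hold, so X follows (Rule 2).
X: reached.
A: reached.
L: reached.
All 3 are reached.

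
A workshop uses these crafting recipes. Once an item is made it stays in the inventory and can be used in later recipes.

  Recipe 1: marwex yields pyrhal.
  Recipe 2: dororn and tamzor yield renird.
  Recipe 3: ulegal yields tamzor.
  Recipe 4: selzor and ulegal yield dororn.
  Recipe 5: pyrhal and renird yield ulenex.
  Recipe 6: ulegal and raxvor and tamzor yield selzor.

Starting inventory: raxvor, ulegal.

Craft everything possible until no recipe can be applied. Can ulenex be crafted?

ulenex would need pyrhal and renird (Recipe 5), but pyrhal is never obtained.

No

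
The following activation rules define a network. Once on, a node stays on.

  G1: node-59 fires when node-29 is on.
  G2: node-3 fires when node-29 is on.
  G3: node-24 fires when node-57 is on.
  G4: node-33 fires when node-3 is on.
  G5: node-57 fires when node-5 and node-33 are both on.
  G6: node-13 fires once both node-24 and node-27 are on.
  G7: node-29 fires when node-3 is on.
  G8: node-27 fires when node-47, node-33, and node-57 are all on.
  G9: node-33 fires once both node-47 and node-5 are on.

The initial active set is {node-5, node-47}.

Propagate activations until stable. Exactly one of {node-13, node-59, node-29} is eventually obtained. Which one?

node-13

node-47 and node-5 are on, so node-33 fires (G9).
node-5 and node-33 are on, so node-57 fires (G5).
G8: node-47, node-33, and node-57 on → node-27 on.
node-57 is on, so node-24 fires (G3).
G6: node-24 and node-27 on → node-13 on.
node-29 would need node-3 (G7), but node-3 never turns on. node-59 would need node-29 (G1), but node-29 never turns on.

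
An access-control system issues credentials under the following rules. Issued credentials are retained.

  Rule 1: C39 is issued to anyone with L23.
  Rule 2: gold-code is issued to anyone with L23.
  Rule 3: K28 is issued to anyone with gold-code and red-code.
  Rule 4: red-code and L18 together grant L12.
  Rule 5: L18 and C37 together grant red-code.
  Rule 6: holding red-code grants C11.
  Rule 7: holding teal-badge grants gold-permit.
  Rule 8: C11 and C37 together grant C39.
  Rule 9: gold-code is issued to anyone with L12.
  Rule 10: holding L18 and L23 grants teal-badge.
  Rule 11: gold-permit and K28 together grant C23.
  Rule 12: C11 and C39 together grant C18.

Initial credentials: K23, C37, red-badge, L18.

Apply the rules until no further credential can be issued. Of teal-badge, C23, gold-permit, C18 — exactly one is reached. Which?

Holding L18 and C37 grants red-code (Rule 5).
Holding red-code grants C11 (Rule 6).
Holding C11 and C37 grants C39 (Rule 8).
Holding C11 and C39 grants C18 (Rule 12).
gold-permit would need teal-badge (Rule 7), but teal-badge is never granted. teal-badge would need L18 and L23 (Rule 10), but L23 is never granted. C23 would need gold-permit and K28 (Rule 11), but gold-permit is never granted.

C18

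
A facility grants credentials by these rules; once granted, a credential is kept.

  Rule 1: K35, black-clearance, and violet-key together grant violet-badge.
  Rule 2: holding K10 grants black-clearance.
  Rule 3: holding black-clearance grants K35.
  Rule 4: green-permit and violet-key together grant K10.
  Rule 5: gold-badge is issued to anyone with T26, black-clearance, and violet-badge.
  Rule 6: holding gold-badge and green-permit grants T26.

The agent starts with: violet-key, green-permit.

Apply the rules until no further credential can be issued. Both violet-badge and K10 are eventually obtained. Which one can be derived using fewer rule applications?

K10

K10: Holding green-permit and violet-key grants K10 (Rule 4). [1 rule application]
violet-badge: Holding green-permit and violet-key grants K10 (Rule 4). Holding K10 grants black-clearance (Rule 2). Holding black-clearance grants K35 (Rule 3). Holding K35, black-clearance, and violet-key grants violet-badge (Rule 1). [4 rule applications]
K10 needs fewer.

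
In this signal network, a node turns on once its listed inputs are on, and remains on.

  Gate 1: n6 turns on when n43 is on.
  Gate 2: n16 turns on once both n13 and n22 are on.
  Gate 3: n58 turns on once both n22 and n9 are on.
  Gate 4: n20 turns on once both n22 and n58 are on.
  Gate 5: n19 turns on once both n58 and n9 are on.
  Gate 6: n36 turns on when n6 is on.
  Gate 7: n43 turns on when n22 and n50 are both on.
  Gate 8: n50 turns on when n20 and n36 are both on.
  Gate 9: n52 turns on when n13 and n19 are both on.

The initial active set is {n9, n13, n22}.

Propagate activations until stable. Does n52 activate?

Yes

Gate 3: n22 and n9 on → n58 on.
n58 and n9 are on, so n19 turns on (Gate 5).
n13 and n19 are on, so n52 turns on (Gate 9).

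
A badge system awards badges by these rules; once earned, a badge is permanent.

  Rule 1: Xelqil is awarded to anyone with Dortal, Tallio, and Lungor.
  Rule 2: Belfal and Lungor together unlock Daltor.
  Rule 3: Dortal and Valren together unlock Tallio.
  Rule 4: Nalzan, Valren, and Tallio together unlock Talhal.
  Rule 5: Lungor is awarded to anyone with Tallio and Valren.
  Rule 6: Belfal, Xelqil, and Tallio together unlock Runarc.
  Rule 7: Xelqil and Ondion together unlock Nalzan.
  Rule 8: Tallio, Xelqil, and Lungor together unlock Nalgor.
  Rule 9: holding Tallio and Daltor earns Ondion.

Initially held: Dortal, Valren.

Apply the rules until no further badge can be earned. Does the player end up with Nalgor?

Yes

With Dortal and Valren, Tallio is earned (Rule 3).
With Tallio and Valren, Lungor is earned (Rule 5).
With Dortal, Tallio, and Lungor, Xelqil is earned (Rule 1).
With Tallio, Xelqil, and Lungor, Nalgor is earned (Rule 8).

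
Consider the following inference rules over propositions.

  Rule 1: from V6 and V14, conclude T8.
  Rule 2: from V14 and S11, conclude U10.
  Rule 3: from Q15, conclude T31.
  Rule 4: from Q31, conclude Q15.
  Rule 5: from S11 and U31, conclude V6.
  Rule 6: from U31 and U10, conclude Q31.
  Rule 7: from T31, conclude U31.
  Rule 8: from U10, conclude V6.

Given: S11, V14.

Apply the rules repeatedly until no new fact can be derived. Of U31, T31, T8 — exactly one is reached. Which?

T8

From V14 and S11, Rule 2 gives U10.
From U10, Rule 8 gives V6.
From V6 and V14, Rule 1 gives T8.
U31 would need T31 (Rule 7), but T31 is never established. T31 would need Q15 (Rule 3), but Q15 is never established.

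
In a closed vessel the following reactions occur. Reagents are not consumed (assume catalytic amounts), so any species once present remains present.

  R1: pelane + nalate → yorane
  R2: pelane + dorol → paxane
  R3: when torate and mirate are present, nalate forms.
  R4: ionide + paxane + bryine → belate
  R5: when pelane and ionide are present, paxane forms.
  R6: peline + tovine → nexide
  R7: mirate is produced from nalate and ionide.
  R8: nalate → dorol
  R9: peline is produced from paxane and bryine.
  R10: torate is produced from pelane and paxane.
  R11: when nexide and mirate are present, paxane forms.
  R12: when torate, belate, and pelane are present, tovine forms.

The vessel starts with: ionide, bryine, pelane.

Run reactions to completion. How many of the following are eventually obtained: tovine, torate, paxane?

3

pelane and ionide present → paxane forms (R5).
ionide, paxane, and bryine present → belate forms (R4).
pelane and paxane present → torate forms (R10).
torate, belate, and pelane present → tovine forms (R12).
tovine: reached.
torate: reached.
paxane: reached.
All 3 are reached.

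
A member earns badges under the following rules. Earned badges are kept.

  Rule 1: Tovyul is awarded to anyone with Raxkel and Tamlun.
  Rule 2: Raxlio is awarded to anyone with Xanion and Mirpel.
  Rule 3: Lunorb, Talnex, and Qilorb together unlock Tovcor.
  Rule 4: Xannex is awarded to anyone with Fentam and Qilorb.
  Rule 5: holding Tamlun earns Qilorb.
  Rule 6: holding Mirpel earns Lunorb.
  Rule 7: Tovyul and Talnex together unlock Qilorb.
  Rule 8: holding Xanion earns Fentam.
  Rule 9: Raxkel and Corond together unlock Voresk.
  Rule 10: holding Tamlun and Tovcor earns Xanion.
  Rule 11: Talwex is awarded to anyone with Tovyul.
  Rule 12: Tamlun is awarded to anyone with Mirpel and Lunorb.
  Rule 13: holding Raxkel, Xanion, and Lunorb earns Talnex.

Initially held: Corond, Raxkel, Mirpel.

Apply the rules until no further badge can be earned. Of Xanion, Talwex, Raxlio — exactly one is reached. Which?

Talwex

With Mirpel, Lunorb is earned (Rule 6).
With Mirpel and Lunorb, Tamlun is earned (Rule 12).
With Raxkel and Tamlun, Tovyul is earned (Rule 1).
With Tovyul, Talwex is earned (Rule 11).
Raxlio would need Xanion and Mirpel (Rule 2), but Xanion is never earned. Xanion would need Tamlun and Tovcor (Rule 10), but Tovcor is never earned.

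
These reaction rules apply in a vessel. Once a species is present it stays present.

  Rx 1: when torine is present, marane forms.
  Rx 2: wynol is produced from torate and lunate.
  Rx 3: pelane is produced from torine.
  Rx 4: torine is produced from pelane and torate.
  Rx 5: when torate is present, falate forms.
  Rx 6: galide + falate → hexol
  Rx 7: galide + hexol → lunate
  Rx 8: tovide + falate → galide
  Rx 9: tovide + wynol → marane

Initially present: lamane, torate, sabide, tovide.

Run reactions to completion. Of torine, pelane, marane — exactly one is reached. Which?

torate present → falate forms (Rx 5).
tovide and falate present → galide forms (Rx 8).
galide and falate present → hexol forms (Rx 6).
galide and hexol present → lunate forms (Rx 7).
torate and lunate present → wynol forms (Rx 2).
tovide and wynol present → marane forms (Rx 9).
torine would need pelane and torate (Rx 4), but pelane never forms. pelane would need torine (Rx 3), but torine never forms.

marane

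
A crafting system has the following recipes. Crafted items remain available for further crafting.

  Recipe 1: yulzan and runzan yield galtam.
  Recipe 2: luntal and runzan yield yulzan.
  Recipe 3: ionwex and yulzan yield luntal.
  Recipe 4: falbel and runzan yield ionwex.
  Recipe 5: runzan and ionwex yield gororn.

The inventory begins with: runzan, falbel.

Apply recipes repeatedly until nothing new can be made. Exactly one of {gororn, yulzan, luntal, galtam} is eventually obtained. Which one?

gororn

falbel and runzan → ionwex (Recipe 4).
Using Recipe 5, runzan and ionwex make gororn.
luntal would need ionwex and yulzan (Recipe 3), but yulzan is never obtained. yulzan would need luntal and runzan (Recipe 2), but luntal is never obtained. galtam would need yulzan and runzan (Recipe 1), but yulzan is never obtained.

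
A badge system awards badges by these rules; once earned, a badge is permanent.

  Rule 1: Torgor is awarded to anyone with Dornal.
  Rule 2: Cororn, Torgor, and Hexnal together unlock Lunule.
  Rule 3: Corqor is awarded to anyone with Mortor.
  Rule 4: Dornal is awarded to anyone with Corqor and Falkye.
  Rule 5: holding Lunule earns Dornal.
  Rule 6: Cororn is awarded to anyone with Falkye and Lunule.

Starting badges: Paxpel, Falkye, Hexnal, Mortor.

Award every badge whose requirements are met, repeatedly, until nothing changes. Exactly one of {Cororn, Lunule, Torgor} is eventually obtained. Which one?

With Mortor, Corqor is earned (Rule 3).
With Corqor and Falkye, Dornal is earned (Rule 4).
With Dornal, Torgor is earned (Rule 1).
Lunule would need Cororn, Torgor, and Hexnal (Rule 2), but Cororn is never earned. Cororn would need Falkye and Lunule (Rule 6), but Lunule is never earned.

Torgor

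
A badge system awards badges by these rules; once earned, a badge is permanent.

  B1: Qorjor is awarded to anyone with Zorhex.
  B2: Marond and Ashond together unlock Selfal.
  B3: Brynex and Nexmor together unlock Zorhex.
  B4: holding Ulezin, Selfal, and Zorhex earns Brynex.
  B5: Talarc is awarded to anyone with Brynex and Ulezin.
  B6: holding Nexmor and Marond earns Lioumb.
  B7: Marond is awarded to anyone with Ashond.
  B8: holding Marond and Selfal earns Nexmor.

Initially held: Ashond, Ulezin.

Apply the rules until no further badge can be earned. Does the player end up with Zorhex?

Zorhex would need Brynex and Nexmor (B3), but Brynex is never earned.

No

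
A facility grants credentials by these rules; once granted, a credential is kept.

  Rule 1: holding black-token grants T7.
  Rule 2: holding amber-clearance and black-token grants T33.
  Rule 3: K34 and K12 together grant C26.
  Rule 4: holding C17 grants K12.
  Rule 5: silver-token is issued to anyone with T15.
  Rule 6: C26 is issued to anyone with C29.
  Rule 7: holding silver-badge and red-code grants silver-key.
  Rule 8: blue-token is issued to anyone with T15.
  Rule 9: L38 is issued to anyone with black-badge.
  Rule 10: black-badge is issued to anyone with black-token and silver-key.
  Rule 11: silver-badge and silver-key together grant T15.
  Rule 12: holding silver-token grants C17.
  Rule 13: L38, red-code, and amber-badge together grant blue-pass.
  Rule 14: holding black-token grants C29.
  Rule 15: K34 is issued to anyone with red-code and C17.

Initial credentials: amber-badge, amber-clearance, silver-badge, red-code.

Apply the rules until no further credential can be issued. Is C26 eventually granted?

Holding silver-badge and red-code grants silver-key (Rule 7).
Holding silver-badge and silver-key grants T15 (Rule 11).
Holding T15 grants silver-token (Rule 5).
Holding silver-token grants C17 (Rule 12).
Holding C17 grants K12 (Rule 4).
Holding red-code and C17 grants K34 (Rule 15).
Holding K34 and K12 grants C26 (Rule 3).

Yes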